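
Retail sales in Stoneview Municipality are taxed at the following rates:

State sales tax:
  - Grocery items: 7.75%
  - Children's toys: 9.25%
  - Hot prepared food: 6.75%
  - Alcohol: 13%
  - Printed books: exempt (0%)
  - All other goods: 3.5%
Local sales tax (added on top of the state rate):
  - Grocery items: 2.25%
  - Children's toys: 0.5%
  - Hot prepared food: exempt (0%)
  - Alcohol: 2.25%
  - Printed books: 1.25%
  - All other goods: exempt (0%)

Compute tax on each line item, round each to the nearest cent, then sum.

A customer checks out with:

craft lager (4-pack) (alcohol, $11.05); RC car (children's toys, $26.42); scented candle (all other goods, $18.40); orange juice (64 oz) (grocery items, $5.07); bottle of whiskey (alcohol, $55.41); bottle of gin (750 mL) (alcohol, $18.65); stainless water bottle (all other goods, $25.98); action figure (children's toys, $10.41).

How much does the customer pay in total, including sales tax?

Craft lager (4-pack) $11.05: alcohol → 13% + 2.25% local = 15.25% → $1.69
RC car $26.42: children's toys → 9.25% + 0.5% local = 9.75% → $2.58
Scented candle $18.40: all other goods → 3.5% + 0% local = 3.5% → $0.64
Orange juice (64 oz) $5.07: grocery items → 7.75% + 2.25% local = 10% → $0.51
Bottle of whiskey $55.41: alcohol → 13% + 2.25% local = 15.25% → $8.45
Bottle of gin (750 mL) $18.65: alcohol → 13% + 2.25% local = 15.25% → $2.84
Stainless water bottle $25.98: all other goods → 3.5% + 0% local = 3.5% → $0.91
Action figure $10.41: children's toys → 9.25% + 0.5% local = 9.75% → $1.01
Subtotal = $171.39; tax = $18.63; total due = $190.02

$190.02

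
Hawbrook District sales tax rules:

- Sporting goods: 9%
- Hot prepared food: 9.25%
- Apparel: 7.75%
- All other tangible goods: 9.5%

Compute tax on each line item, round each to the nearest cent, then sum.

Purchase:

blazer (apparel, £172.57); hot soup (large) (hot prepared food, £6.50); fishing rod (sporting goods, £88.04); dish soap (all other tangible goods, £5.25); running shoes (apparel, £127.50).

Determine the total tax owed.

Blazer £172.57: apparel → 7.75% → £13.37
Hot soup (large) £6.50: hot prepared food → 9.25% → £0.60
Fishing rod £88.04: sporting goods → 9% → £7.92
Dish soap £5.25: all other tangible goods → 9.5% → £0.50
Running shoes £127.50: apparel → 7.75% → £9.88
Total tax = £13.37 + £0.60 + £7.92 + £0.50 + £9.88 = £32.27

£32.27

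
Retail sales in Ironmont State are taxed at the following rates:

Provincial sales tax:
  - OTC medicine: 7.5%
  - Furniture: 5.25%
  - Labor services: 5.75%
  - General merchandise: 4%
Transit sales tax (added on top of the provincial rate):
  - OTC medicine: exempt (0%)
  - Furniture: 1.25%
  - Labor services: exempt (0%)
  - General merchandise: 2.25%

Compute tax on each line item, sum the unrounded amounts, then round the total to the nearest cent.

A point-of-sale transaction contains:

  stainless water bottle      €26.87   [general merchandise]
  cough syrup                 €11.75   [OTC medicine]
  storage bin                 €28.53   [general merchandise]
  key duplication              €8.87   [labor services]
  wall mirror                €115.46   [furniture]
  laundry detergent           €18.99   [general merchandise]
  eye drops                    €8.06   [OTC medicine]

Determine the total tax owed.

Stainless water bottle €26.87: general merchandise → 4% + 2.25% transit = 6.25% → €1.679375
Cough syrup €11.75: OTC medicine → 7.5% + 0% transit = 7.5% → €0.88125
Storage bin €28.53: general merchandise → 4% + 2.25% transit = 6.25% → €1.783125
Key duplication €8.87: labor services → 5.75% + 0% transit = 5.75% → €0.510025
Wall mirror €115.46: furniture → 5.25% + 1.25% transit = 6.5% → €7.5049
Laundry detergent €18.99: general merchandise → 4% + 2.25% transit = 6.25% → €1.186875
Eye drops €8.06: OTC medicine → 7.5% + 0% transit = 7.5% → €0.6045
Unrounded tax sum = €14.15005 → €14.15

€14.15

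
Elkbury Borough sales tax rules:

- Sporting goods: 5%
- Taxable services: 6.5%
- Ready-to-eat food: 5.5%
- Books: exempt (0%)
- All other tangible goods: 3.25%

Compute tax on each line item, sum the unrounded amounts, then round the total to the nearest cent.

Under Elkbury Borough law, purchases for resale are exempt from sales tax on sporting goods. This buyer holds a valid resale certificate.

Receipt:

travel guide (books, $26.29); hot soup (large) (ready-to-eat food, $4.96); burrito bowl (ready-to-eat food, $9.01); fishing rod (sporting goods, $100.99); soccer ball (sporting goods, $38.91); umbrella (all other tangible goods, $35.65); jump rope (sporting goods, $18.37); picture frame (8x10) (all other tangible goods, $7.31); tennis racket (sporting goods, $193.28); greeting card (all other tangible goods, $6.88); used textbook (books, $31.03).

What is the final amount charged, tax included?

$475.07

Travel guide $26.29: books → 0% → $0.00
Hot soup (large) $4.96: ready-to-eat food → 5.5% → $0.2728
Burrito bowl $9.01: ready-to-eat food → 5.5% → $0.49555
Fishing rod $100.99: sporting goods, buyer-exempt → 0% → $0.00
Soccer ball $38.91: sporting goods, buyer-exempt → 0% → $0.00
Umbrella $35.65: all other tangible goods → 3.25% → $1.158625
Jump rope $18.37: sporting goods, buyer-exempt → 0% → $0.00
Picture frame (8x10) $7.31: all other tangible goods → 3.25% → $0.237575
Tennis racket $193.28: sporting goods, buyer-exempt → 0% → $0.00
Greeting card $6.88: all other tangible goods → 3.25% → $0.2236
Used textbook $31.03: books → 0% → $0.00
Subtotal = $472.68; unrounded tax = $2.38815 → $2.39; total due = $475.07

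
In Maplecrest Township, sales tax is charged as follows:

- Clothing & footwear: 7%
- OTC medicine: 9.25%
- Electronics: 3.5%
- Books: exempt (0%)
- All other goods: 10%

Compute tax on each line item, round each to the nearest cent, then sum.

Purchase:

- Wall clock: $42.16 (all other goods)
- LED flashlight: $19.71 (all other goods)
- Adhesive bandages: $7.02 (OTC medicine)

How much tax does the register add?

$6.84

Wall clock $42.16: all other goods → 10% → $4.22
LED flashlight $19.71: all other goods → 10% → $1.97
Adhesive bandages $7.02: OTC medicine → 9.25% → $0.65
Total tax = $4.22 + $1.97 + $0.65 = $6.84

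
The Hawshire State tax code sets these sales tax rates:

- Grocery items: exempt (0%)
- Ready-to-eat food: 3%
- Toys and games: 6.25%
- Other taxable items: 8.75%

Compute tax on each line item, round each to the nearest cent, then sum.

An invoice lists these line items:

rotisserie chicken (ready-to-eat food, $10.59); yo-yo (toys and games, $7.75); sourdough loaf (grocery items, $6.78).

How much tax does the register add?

Rotisserie chicken $10.59: ready-to-eat food → 3% → $0.32
Yo-yo $7.75: toys and games → 6.25% → $0.48
Sourdough loaf $6.78: grocery items → 0% → $0.00
Total tax = $0.32 + $0.48 = $0.80

$0.80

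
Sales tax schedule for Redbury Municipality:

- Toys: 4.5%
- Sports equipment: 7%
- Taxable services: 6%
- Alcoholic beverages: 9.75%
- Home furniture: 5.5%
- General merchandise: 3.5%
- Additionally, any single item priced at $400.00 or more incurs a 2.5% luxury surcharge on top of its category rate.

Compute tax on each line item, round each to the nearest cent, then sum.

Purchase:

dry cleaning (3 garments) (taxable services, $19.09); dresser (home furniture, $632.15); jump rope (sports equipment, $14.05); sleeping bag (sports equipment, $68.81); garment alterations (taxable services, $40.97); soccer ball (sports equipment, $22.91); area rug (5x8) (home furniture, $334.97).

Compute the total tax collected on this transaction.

$80.00

Dry cleaning (3 garments) $19.09: taxable services → 6% → $1.15
Dresser $632.15: home furniture → 5.5% + 2.5% surcharge = 8% → $50.57
Jump rope $14.05: sports equipment → 7% → $0.98
Sleeping bag $68.81: sports equipment → 7% → $4.82
Garment alterations $40.97: taxable services → 6% → $2.46
Soccer ball $22.91: sports equipment → 7% → $1.60
Area rug (5x8) $334.97: home furniture → 5.5% → $18.42
Total tax = $1.15 + $50.57 + $0.98 + $4.82 + $2.46 + $1.60 + $18.42 = $80.00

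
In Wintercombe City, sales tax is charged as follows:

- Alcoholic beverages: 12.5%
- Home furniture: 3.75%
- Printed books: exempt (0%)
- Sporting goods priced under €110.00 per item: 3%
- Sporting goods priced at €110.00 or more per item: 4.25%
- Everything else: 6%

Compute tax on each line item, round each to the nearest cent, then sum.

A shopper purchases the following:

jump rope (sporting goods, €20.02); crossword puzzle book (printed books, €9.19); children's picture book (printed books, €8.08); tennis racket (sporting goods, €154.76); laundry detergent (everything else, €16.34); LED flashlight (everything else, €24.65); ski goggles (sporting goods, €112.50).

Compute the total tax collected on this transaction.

Jump rope €20.02: sporting goods, under €110.00 → 3% → €0.60
Crossword puzzle book €9.19: printed books → 0% → €0.00
Children's picture book €8.08: printed books → 0% → €0.00
Tennis racket €154.76: sporting goods, €110.00 or more → 4.25% → €6.58
Laundry detergent €16.34: everything else → 6% → €0.98
LED flashlight €24.65: everything else → 6% → €1.48
Ski goggles €112.50: sporting goods, €110.00 or more → 4.25% → €4.78
Total tax = €0.60 + €6.58 + €0.98 + €1.48 + €4.78 = €14.42

€14.42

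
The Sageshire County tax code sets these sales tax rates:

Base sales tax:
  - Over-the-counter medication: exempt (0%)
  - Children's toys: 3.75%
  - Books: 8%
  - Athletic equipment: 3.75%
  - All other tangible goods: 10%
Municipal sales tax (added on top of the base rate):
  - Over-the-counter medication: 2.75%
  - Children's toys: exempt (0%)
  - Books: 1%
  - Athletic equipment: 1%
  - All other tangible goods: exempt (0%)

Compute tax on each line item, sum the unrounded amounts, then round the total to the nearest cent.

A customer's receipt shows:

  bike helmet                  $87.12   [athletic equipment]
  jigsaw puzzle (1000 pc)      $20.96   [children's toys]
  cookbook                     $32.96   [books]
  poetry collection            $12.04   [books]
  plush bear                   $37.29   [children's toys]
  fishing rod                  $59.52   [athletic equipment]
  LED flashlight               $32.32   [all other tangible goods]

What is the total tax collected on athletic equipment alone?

$6.97

Bike helmet $87.12: athletic equipment → 3.75% + 1% municipal = 4.75% → $4.1382
Fishing rod $59.52: athletic equipment → 3.75% + 1% municipal = 4.75% → $2.8272
Tax on athletic equipment: unrounded sum = $6.9654 → $6.97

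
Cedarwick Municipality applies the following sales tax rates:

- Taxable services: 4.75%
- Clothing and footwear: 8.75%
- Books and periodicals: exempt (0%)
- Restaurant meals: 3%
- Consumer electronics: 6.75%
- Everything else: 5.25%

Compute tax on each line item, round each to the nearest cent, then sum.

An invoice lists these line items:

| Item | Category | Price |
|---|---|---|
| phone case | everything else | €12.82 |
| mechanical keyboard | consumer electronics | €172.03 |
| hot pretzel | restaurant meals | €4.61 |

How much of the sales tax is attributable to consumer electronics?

€11.61

Mechanical keyboard €172.03: consumer electronics → 6.75% → €11.61
Tax on consumer electronics = €11.61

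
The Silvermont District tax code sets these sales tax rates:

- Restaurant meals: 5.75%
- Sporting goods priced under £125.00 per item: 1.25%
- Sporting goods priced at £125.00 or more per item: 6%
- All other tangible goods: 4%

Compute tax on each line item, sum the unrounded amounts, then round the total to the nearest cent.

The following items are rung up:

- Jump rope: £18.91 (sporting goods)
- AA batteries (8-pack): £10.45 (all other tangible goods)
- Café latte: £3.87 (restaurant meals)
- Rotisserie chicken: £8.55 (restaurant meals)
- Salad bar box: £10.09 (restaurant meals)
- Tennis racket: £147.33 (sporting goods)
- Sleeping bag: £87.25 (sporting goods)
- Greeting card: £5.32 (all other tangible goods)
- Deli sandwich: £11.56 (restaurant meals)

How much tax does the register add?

Jump rope £18.91: sporting goods, under £125.00 → 1.25% → £0.236375
AA batteries (8-pack) £10.45: all other tangible goods → 4% → £0.418
Café latte £3.87: restaurant meals → 5.75% → £0.222525
Rotisserie chicken £8.55: restaurant meals → 5.75% → £0.491625
Salad bar box £10.09: restaurant meals → 5.75% → £0.580175
Tennis racket £147.33: sporting goods, £125.00 or more → 6% → £8.8398
Sleeping bag £87.25: sporting goods, under £125.00 → 1.25% → £1.090625
Greeting card £5.32: all other tangible goods → 4% → £0.2128
Deli sandwich £11.56: restaurant meals → 5.75% → £0.6647
Unrounded tax sum = £12.756625 → £12.76

£12.76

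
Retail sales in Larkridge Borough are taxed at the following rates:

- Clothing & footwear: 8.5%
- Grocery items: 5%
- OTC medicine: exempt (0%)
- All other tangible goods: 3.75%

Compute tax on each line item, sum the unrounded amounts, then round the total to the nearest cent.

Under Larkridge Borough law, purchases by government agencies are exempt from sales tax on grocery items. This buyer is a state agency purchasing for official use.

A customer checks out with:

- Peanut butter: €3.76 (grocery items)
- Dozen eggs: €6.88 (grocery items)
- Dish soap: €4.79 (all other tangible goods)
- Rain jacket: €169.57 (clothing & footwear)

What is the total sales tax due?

€14.59

Peanut butter €3.76: grocery items, buyer-exempt → 0% → €0.00
Dozen eggs €6.88: grocery items, buyer-exempt → 0% → €0.00
Dish soap €4.79: all other tangible goods → 3.75% → €0.179625
Rain jacket €169.57: clothing & footwear → 8.5% → €14.41345
Unrounded tax sum = €14.593075 → €14.59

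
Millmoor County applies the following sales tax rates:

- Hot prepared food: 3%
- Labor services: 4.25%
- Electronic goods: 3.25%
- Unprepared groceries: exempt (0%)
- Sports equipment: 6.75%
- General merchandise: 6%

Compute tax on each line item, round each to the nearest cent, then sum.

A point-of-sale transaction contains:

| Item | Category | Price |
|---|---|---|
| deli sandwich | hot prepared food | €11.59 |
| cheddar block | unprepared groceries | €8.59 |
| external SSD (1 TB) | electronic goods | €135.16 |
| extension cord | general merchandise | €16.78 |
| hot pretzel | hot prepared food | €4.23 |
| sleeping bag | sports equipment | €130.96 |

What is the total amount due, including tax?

Deli sandwich €11.59: hot prepared food → 3% → €0.35
Cheddar block €8.59: unprepared groceries → 0% → €0.00
External SSD (1 TB) €135.16: electronic goods → 3.25% → €4.39
Extension cord €16.78: general merchandise → 6% → €1.01
Hot pretzel €4.23: hot prepared food → 3% → €0.13
Sleeping bag €130.96: sports equipment → 6.75% → €8.84
Subtotal = €307.31; tax = €14.72; total due = €322.03

€322.03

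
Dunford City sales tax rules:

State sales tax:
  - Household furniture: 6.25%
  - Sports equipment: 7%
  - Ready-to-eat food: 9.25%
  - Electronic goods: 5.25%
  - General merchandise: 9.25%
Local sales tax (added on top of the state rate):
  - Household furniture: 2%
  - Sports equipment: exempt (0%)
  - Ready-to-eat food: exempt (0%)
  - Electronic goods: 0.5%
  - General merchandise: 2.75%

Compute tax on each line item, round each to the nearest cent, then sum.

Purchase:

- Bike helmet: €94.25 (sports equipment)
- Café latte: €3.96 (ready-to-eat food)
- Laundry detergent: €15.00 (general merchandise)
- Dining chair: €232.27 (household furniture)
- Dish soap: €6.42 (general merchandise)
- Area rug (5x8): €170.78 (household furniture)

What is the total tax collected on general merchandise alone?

€2.57

Laundry detergent €15.00: general merchandise → 9.25% + 2.75% local = 12% → €1.80
Dish soap €6.42: general merchandise → 9.25% + 2.75% local = 12% → €0.77
Tax on general merchandise = €1.80 + €0.77 = €2.57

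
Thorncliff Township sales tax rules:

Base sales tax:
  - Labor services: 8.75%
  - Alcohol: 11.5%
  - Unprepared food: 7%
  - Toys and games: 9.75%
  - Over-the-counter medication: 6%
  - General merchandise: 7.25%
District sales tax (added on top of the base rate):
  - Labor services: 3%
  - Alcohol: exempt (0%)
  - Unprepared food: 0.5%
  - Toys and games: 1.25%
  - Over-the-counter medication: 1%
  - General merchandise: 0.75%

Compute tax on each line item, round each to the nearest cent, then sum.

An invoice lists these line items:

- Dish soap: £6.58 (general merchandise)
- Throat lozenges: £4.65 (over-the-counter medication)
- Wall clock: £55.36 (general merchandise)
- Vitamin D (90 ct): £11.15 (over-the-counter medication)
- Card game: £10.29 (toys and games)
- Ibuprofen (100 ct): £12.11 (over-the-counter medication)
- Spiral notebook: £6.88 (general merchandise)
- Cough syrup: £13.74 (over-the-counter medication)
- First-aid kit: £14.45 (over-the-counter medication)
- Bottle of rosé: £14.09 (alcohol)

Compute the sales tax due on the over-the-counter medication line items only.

£3.93

Throat lozenges £4.65: over-the-counter medication → 6% + 1% district = 7% → £0.33
Vitamin D (90 ct) £11.15: over-the-counter medication → 6% + 1% district = 7% → £0.78
Ibuprofen (100 ct) £12.11: over-the-counter medication → 6% + 1% district = 7% → £0.85
Cough syrup £13.74: over-the-counter medication → 6% + 1% district = 7% → £0.96
First-aid kit £14.45: over-the-counter medication → 6% + 1% district = 7% → £1.01
Tax on over-the-counter medication = £0.33 + £0.78 + £0.85 + £0.96 + £1.01 = £3.93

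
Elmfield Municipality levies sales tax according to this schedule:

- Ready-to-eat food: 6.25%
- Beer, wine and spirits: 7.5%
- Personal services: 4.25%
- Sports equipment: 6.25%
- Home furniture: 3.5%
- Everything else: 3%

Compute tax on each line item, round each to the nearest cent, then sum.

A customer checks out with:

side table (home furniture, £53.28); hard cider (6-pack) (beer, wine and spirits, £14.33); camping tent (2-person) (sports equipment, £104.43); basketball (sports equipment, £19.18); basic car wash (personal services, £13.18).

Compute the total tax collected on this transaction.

£11.22

Side table £53.28: home furniture → 3.5% → £1.86
Hard cider (6-pack) £14.33: beer, wine and spirits → 7.5% → £1.07
Camping tent (2-person) £104.43: sports equipment → 6.25% → £6.53
Basketball £19.18: sports equipment → 6.25% → £1.20
Basic car wash £13.18: personal services → 4.25% → £0.56
Total tax = £1.86 + £1.07 + £6.53 + £1.20 + £0.56 = £11.22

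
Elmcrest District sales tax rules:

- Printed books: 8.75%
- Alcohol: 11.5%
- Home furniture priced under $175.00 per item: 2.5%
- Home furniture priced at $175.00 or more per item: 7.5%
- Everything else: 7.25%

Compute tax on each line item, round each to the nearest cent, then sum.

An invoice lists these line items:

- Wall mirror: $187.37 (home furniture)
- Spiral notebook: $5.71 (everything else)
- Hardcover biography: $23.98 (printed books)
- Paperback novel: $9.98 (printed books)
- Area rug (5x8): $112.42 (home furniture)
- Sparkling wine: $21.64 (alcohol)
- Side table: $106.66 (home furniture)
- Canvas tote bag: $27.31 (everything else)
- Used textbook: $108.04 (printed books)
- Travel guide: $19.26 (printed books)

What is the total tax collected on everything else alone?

$2.39

Spiral notebook $5.71: everything else → 7.25% → $0.41
Canvas tote bag $27.31: everything else → 7.25% → $1.98
Tax on everything else = $0.41 + $1.98 = $2.39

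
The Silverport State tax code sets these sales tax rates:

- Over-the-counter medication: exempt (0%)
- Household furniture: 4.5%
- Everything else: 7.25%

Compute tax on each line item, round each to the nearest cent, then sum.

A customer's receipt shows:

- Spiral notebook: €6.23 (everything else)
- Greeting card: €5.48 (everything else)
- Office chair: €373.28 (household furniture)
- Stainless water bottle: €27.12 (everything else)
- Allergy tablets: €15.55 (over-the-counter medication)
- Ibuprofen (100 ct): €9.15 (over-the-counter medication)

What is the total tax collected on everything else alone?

€2.82

Spiral notebook €6.23: everything else → 7.25% → €0.45
Greeting card €5.48: everything else → 7.25% → €0.40
Stainless water bottle €27.12: everything else → 7.25% → €1.97
Tax on everything else = €0.45 + €0.40 + €1.97 = €2.82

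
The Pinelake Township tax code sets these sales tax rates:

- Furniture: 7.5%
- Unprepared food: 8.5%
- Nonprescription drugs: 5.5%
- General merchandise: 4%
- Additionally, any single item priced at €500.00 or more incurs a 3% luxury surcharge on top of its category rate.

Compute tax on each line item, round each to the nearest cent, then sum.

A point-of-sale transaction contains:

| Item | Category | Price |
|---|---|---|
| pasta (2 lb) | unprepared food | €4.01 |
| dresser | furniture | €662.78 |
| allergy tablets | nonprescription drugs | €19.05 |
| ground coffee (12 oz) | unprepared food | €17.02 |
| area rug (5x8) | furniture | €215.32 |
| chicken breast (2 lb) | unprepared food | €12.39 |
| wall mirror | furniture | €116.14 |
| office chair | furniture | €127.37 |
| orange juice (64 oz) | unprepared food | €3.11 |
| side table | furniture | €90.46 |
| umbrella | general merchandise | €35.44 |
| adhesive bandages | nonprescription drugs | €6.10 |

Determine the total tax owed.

€116.69

Pasta (2 lb) €4.01: unprepared food → 8.5% → €0.34
Dresser €662.78: furniture → 7.5% + 3% surcharge = 10.5% → €69.59
Allergy tablets €19.05: nonprescription drugs → 5.5% → €1.05
Ground coffee (12 oz) €17.02: unprepared food → 8.5% → €1.45
Area rug (5x8) €215.32: furniture → 7.5% → €16.15
Chicken breast (2 lb) €12.39: unprepared food → 8.5% → €1.05
Wall mirror €116.14: furniture → 7.5% → €8.71
Office chair €127.37: furniture → 7.5% → €9.55
Orange juice (64 oz) €3.11: unprepared food → 8.5% → €0.26
Side table €90.46: furniture → 7.5% → €6.78
Umbrella €35.44: general merchandise → 4% → €1.42
Adhesive bandages €6.10: nonprescription drugs → 5.5% → €0.34
Total tax = €0.34 + €69.59 + €1.05 + €1.45 + €16.15 + €1.05 + €8.71 + €9.55 + €0.26 + €6.78 + €1.42 + €0.34 = €116.69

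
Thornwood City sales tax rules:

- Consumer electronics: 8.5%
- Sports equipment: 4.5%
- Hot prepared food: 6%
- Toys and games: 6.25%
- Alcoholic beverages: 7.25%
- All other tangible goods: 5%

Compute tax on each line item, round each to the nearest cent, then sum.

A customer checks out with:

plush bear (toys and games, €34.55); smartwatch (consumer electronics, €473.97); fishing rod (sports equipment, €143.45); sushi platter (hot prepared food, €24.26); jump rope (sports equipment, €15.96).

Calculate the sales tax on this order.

€51.09

Plush bear €34.55: toys and games → 6.25% → €2.16
Smartwatch €473.97: consumer electronics → 8.5% → €40.29
Fishing rod €143.45: sports equipment → 4.5% → €6.46
Sushi platter €24.26: hot prepared food → 6% → €1.46
Jump rope €15.96: sports equipment → 4.5% → €0.72
Total tax = €2.16 + €40.29 + €6.46 + €1.46 + €0.72 = €51.09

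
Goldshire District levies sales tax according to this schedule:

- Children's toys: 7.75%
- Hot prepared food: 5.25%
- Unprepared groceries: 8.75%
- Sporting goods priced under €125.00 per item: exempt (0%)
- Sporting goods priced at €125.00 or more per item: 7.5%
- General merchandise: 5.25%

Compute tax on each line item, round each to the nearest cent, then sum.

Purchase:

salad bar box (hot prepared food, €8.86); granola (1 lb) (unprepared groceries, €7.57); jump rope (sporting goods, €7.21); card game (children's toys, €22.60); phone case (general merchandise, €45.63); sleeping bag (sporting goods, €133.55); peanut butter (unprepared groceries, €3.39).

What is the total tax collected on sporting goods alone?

€10.02

Jump rope €7.21: sporting goods, under €125.00 → 0% → €0.00
Sleeping bag €133.55: sporting goods, €125.00 or more → 7.5% → €10.02
Tax on sporting goods = €0.00 + €10.02 = €10.02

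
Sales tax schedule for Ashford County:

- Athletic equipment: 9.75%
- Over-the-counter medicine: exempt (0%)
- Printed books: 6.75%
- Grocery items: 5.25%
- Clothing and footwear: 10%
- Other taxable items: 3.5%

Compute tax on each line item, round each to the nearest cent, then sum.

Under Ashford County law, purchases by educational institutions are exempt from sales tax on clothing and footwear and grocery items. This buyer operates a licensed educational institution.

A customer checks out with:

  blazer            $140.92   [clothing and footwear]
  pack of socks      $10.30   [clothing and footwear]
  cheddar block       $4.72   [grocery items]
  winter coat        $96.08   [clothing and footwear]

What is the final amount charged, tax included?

Blazer $140.92: clothing and footwear, buyer-exempt → 0% → $0.00
Pack of socks $10.30: clothing and footwear, buyer-exempt → 0% → $0.00
Cheddar block $4.72: grocery items, buyer-exempt → 0% → $0.00
Winter coat $96.08: clothing and footwear, buyer-exempt → 0% → $0.00
Subtotal = $252.02; tax = $0.00; total due = $252.02

$252.02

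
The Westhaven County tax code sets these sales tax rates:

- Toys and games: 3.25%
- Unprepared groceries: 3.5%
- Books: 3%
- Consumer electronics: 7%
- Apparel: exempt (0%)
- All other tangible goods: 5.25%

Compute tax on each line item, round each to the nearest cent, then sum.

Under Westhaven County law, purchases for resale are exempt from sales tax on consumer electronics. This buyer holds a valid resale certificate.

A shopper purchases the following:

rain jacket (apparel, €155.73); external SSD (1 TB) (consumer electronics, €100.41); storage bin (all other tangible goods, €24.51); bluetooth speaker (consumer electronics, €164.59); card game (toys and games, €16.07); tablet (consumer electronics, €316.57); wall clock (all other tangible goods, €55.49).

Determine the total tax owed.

Rain jacket €155.73: apparel → 0% → €0.00
External SSD (1 TB) €100.41: consumer electronics, buyer-exempt → 0% → €0.00
Storage bin €24.51: all other tangible goods → 5.25% → €1.29
Bluetooth speaker €164.59: consumer electronics, buyer-exempt → 0% → €0.00
Card game €16.07: toys and games → 3.25% → €0.52
Tablet €316.57: consumer electronics, buyer-exempt → 0% → €0.00
Wall clock €55.49: all other tangible goods → 5.25% → €2.91
Total tax = €1.29 + €0.52 + €2.91 = €4.72

€4.72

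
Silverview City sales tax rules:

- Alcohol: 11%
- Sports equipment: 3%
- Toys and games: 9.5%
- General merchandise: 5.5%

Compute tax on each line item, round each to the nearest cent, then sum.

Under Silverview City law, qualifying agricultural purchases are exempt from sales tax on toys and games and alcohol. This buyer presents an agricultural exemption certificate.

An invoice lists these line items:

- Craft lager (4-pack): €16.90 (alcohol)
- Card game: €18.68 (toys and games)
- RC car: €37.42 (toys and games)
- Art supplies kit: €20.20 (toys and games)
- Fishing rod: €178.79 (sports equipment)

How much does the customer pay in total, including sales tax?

€277.35

Craft lager (4-pack) €16.90: alcohol, buyer-exempt → 0% → €0.00
Card game €18.68: toys and games, buyer-exempt → 0% → €0.00
RC car €37.42: toys and games, buyer-exempt → 0% → €0.00
Art supplies kit €20.20: toys and games, buyer-exempt → 0% → €0.00
Fishing rod €178.79: sports equipment → 3% → €5.36
Subtotal = €271.99; tax = €5.36; total due = €277.35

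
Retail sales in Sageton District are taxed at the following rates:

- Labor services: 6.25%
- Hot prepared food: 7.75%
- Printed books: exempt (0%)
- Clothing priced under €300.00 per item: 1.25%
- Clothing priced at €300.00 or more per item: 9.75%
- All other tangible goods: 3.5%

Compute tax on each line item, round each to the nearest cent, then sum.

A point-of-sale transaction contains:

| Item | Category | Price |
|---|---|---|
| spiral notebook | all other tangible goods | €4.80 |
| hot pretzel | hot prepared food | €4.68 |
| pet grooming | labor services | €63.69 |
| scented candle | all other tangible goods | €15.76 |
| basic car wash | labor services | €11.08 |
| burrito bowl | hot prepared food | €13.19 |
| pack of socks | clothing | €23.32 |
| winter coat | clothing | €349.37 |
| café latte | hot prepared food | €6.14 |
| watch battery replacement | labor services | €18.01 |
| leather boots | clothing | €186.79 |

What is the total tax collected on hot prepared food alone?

€1.86

Hot pretzel €4.68: hot prepared food → 7.75% → €0.36
Burrito bowl €13.19: hot prepared food → 7.75% → €1.02
Café latte €6.14: hot prepared food → 7.75% → €0.48
Tax on hot prepared food = €0.36 + €1.02 + €0.48 = €1.86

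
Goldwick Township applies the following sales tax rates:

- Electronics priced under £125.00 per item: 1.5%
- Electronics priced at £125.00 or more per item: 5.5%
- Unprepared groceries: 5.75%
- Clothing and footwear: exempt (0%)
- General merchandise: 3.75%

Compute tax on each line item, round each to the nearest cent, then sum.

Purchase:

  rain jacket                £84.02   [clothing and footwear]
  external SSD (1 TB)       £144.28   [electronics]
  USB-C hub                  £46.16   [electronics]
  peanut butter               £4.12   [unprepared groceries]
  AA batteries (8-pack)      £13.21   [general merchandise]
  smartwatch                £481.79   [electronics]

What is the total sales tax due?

Rain jacket £84.02: clothing and footwear → 0% → £0.00
External SSD (1 TB) £144.28: electronics, £125.00 or more → 5.5% → £7.94
USB-C hub £46.16: electronics, under £125.00 → 1.5% → £0.69
Peanut butter £4.12: unprepared groceries → 5.75% → £0.24
AA batteries (8-pack) £13.21: general merchandise → 3.75% → £0.50
Smartwatch £481.79: electronics, £125.00 or more → 5.5% → £26.50
Total tax = £7.94 + £0.69 + £0.24 + £0.50 + £26.50 = £35.87

£35.87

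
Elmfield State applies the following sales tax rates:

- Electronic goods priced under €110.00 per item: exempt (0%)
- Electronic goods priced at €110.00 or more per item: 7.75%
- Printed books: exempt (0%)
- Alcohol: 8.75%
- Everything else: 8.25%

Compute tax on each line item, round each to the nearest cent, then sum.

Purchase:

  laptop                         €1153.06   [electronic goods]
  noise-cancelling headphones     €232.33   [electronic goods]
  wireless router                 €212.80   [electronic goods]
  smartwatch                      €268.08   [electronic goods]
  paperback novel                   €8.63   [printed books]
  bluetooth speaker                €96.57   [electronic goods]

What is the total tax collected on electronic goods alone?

€144.64

Laptop €1153.06: electronic goods, €110.00 or more → 7.75% → €89.36
Noise-cancelling headphones €232.33: electronic goods, €110.00 or more → 7.75% → €18.01
Wireless router €212.80: electronic goods, €110.00 or more → 7.75% → €16.49
Smartwatch €268.08: electronic goods, €110.00 or more → 7.75% → €20.78
Bluetooth speaker €96.57: electronic goods, under €110.00 → 0% → €0.00
Tax on electronic goods = €89.36 + €18.01 + €16.49 + €20.78 + €0.00 = €144.64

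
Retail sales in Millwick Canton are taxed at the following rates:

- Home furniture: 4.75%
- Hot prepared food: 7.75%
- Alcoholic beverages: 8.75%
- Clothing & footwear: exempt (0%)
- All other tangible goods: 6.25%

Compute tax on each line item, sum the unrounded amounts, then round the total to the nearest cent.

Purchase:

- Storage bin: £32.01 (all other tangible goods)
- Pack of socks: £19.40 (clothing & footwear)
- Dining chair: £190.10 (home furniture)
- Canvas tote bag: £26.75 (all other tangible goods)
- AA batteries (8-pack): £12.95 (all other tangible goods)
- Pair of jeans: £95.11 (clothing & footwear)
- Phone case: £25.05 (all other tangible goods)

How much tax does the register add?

Storage bin £32.01: all other tangible goods → 6.25% → £2.000625
Pack of socks £19.40: clothing & footwear → 0% → £0.00
Dining chair £190.10: home furniture → 4.75% → £9.02975
Canvas tote bag £26.75: all other tangible goods → 6.25% → £1.671875
AA batteries (8-pack) £12.95: all other tangible goods → 6.25% → £0.809375
Pair of jeans £95.11: clothing & footwear → 0% → £0.00
Phone case £25.05: all other tangible goods → 6.25% → £1.565625
Unrounded tax sum = £15.07725 → £15.08

£15.08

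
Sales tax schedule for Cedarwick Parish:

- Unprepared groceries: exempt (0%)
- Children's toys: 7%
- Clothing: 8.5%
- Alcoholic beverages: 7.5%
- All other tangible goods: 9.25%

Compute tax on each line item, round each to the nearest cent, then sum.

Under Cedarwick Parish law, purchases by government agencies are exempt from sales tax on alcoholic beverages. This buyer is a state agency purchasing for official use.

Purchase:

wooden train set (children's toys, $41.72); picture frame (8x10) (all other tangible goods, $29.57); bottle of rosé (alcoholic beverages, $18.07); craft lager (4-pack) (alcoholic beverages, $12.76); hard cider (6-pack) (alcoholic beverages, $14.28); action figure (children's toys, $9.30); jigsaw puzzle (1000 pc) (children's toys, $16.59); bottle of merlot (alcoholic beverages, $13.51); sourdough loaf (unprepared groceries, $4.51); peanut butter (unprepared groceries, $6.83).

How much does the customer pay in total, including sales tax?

$174.61

Wooden train set $41.72: children's toys → 7% → $2.92
Picture frame (8x10) $29.57: all other tangible goods → 9.25% → $2.74
Bottle of rosé $18.07: alcoholic beverages, buyer-exempt → 0% → $0.00
Craft lager (4-pack) $12.76: alcoholic beverages, buyer-exempt → 0% → $0.00
Hard cider (6-pack) $14.28: alcoholic beverages, buyer-exempt → 0% → $0.00
Action figure $9.30: children's toys → 7% → $0.65
Jigsaw puzzle (1000 pc) $16.59: children's toys → 7% → $1.16
Bottle of merlot $13.51: alcoholic beverages, buyer-exempt → 0% → $0.00
Sourdough loaf $4.51: unprepared groceries → 0% → $0.00
Peanut butter $6.83: unprepared groceries → 0% → $0.00
Subtotal = $167.14; tax = $7.47; total due = $174.61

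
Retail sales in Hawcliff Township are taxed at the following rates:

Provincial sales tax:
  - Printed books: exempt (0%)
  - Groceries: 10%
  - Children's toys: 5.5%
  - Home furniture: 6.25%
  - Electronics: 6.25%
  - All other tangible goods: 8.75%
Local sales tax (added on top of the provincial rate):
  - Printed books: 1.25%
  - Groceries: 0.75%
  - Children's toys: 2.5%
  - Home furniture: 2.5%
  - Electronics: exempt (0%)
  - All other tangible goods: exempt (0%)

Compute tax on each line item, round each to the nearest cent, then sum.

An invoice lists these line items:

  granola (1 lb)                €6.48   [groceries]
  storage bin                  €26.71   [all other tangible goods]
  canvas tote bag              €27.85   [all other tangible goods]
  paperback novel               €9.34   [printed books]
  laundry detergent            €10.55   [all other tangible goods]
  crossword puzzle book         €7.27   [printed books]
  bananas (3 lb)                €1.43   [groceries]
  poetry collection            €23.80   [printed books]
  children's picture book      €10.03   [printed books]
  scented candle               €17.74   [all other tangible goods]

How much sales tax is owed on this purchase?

Granola (1 lb) €6.48: groceries → 10% + 0.75% local = 10.75% → €0.70
Storage bin €26.71: all other tangible goods → 8.75% + 0% local = 8.75% → €2.34
Canvas tote bag €27.85: all other tangible goods → 8.75% + 0% local = 8.75% → €2.44
Paperback novel €9.34: printed books → 0% + 1.25% local = 1.25% → €0.12
Laundry detergent €10.55: all other tangible goods → 8.75% + 0% local = 8.75% → €0.92
Crossword puzzle book €7.27: printed books → 0% + 1.25% local = 1.25% → €0.09
Bananas (3 lb) €1.43: groceries → 10% + 0.75% local = 10.75% → €0.15
Poetry collection €23.80: printed books → 0% + 1.25% local = 1.25% → €0.30
Children's picture book €10.03: printed books → 0% + 1.25% local = 1.25% → €0.13
Scented candle €17.74: all other tangible goods → 8.75% + 0% local = 8.75% → €1.55
Total tax = €0.70 + €2.34 + €2.44 + €0.12 + €0.92 + €0.09 + €0.15 + €0.30 + €0.13 + €1.55 = €8.74

€8.74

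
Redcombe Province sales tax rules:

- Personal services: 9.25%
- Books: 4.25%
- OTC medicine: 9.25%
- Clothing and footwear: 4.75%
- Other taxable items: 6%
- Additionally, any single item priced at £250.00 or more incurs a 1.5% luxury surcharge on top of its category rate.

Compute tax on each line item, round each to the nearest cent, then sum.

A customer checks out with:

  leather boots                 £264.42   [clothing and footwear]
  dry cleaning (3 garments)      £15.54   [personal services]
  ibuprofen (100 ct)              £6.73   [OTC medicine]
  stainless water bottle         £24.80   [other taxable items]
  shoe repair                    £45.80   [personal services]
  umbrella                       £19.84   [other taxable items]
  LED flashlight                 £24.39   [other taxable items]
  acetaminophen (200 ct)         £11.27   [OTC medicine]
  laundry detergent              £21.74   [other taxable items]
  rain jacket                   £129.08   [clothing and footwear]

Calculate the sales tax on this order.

Leather boots £264.42: clothing and footwear → 4.75% + 1.5% surcharge = 6.25% → £16.53
Dry cleaning (3 garments) £15.54: personal services → 9.25% → £1.44
Ibuprofen (100 ct) £6.73: OTC medicine → 9.25% → £0.62
Stainless water bottle £24.80: other taxable items → 6% → £1.49
Shoe repair £45.80: personal services → 9.25% → £4.24
Umbrella £19.84: other taxable items → 6% → £1.19
LED flashlight £24.39: other taxable items → 6% → £1.46
Acetaminophen (200 ct) £11.27: OTC medicine → 9.25% → £1.04
Laundry detergent £21.74: other taxable items → 6% → £1.30
Rain jacket £129.08: clothing and footwear → 4.75% → £6.13
Total tax = £16.53 + £1.44 + £0.62 + £1.49 + £4.24 + £1.19 + £1.46 + £1.04 + £1.30 + £6.13 = £35.44

£35.44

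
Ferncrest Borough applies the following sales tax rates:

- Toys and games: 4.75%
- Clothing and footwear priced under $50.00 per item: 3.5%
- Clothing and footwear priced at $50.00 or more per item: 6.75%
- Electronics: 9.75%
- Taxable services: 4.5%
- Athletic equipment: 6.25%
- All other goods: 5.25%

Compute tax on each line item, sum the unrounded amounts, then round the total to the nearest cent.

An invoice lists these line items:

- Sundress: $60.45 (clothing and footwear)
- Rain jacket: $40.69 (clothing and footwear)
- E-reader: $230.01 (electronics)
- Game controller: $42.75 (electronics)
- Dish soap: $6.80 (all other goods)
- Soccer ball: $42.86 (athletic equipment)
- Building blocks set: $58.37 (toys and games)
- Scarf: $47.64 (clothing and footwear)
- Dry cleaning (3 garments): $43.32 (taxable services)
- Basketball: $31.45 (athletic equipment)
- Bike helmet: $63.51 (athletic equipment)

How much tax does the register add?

Sundress $60.45: clothing and footwear, $50.00 or more → 6.75% → $4.080375
Rain jacket $40.69: clothing and footwear, under $50.00 → 3.5% → $1.42415
E-reader $230.01: electronics → 9.75% → $22.425975
Game controller $42.75: electronics → 9.75% → $4.168125
Dish soap $6.80: all other goods → 5.25% → $0.357
Soccer ball $42.86: athletic equipment → 6.25% → $2.67875
Building blocks set $58.37: toys and games → 4.75% → $2.772575
Scarf $47.64: clothing and footwear, under $50.00 → 3.5% → $1.6674
Dry cleaning (3 garments) $43.32: taxable services → 4.5% → $1.9494
Basketball $31.45: athletic equipment → 6.25% → $1.965625
Bike helmet $63.51: athletic equipment → 6.25% → $3.969375
Unrounded tax sum = $47.45875 → $47.46

$47.46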